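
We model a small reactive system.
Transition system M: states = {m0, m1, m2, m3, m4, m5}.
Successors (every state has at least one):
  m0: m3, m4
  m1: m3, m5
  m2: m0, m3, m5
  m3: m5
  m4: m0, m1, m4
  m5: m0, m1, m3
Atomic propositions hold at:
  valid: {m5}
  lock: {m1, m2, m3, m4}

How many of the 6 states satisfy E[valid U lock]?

5

E[valid U lock]: least fixpoint, start Z0 = Sat(lock) = {m1, m2, m3, m4}, add states in Sat(valid) with some successor in Z. Z1 = {m1, m2, m3, m4, m5}; fixed.
Sat(E[valid U lock]) = {m1, m2, m3, m4, m5}
|Sat(E[valid U lock])| = |{m1, m2, m3, m4, m5}| = 5.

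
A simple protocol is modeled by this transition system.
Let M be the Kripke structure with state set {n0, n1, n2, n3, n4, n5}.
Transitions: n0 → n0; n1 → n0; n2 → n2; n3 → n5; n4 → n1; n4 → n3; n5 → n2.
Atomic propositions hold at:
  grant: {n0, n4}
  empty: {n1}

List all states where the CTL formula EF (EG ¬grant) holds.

Sat(¬grant) = {n1, n2, n3, n5}
EG ¬grant: greatest fixpoint, start Z0 = {n1, n2, n3, n5}, keep only states in Sat with some successor in Z. Z1 = {n2, n3, n5}; fixed.
Sat(EG ¬grant) = {n2, n3, n5}
EF (EG ¬grant): least fixpoint, start Z0 = {n2, n3, n5}, add states with some successor in Z. Z1 = {n2, n3, n4, n5}; fixed.
Sat(EF (EG ¬grant)) = {n2, n3, n4, n5}

{n2, n3, n4, n5}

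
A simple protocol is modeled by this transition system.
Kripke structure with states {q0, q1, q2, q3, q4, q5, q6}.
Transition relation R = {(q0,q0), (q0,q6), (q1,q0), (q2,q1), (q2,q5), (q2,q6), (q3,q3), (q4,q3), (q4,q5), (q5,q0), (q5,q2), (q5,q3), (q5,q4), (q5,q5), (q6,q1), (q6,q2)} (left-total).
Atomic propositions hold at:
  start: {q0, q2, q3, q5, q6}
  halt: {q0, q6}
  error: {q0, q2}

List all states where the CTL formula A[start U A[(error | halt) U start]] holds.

{q0, q2, q3, q5, q6}

Sat(error | halt) = {q0, q2, q6}
A[(error | halt) U start]: least fixpoint, start Z0 = Sat(start) = {q0, q2, q3, q5, q6}, add states in Sat(error | halt) with every successor in Z. Already a fixed point.
Sat(A[(error | halt) U start]) = {q0, q2, q3, q5, q6}
A[start U A[(error | halt) U start]]: least fixpoint, start Z0 = Sat(A[(error | halt) U start]) = {q0, q2, q3, q5, q6}, add states in Sat(start) with every successor in Z. Already a fixed point.
Sat(A[start U A[(error | halt) U start]]) = {q0, q2, q3, q5, q6}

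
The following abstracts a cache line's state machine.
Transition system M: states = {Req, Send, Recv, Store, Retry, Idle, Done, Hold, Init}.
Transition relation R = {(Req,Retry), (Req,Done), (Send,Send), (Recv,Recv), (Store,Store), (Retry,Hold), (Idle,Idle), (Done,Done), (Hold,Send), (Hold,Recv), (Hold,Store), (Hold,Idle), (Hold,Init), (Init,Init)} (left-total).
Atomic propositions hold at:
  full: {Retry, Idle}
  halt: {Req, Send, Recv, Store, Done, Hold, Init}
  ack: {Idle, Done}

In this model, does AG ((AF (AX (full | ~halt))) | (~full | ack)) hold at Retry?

No

Sat(~halt) = {Retry, Idle}
Sat(full | ~halt) = {Retry, Idle}
Sat(AX (full | ~halt)) = {s : every successor in {Retry, Idle}} = {Idle}
AF (AX (full | ~halt)): least fixpoint, start Z0 = {Idle}, add states with every successor in Z. Already a fixed point.
Sat(AF (AX (full | ~halt))) = {Idle}
Sat(~full) = {Req, Send, Recv, Store, Done, Hold, Init}
Sat(~full | ack) = {Req, Send, Recv, Store, Idle, Done, Hold, Init}
Sat((AF (AX (full | ~halt))) | (~full | ack)) = {Req, Send, Recv, Store, Idle, Done, Hold, Init}
AG ((AF (AX (full | ~halt))) | (~full | ack)): greatest fixpoint, start Z0 = {Req, Send, Recv, Store, Idle, Done, Hold, Init}, keep only states in Sat with every successor in Z. Z1 = {Send, Recv, Store, Idle, Done, Hold, Init}; fixed.
Sat(AG ((AF (AX (full | ~halt))) | (~full | ack))) = {Send, Recv, Store, Idle, Done, Hold, Init}
Retry ∉ Sat(AG ((AF (AX (full | ~halt))) | (~full | ack))) = {Send, Recv, Store, Idle, Done, Hold, Init}, so the formula does not hold at Retry.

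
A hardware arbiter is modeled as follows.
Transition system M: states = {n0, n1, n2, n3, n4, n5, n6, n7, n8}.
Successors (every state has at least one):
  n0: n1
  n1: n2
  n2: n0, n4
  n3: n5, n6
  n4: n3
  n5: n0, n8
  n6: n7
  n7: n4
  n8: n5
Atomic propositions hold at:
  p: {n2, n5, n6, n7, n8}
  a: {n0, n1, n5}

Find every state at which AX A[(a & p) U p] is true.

Sat(a & p) = {n5}
A[(a & p) U p]: least fixpoint, start Z0 = Sat(p) = {n2, n5, n6, n7, n8}, add states in Sat(a & p) with every successor in Z. Already a fixed point.
Sat(A[(a & p) U p]) = {n2, n5, n6, n7, n8}
Sat(AX A[(a & p) U p]) = {s : every successor in {n2, n5, n6, n7, n8}} = {n1, n3, n6, n8}

{n1, n3, n6, n8}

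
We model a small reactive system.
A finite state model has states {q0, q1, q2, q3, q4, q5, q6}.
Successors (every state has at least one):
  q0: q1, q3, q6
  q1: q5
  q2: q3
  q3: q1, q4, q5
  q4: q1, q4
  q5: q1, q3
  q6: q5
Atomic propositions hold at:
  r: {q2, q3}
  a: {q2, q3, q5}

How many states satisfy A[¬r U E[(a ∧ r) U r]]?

Sat(¬r) = {q0, q1, q4, q5, q6}
Sat(a ∧ r) = {q2, q3}
E[(a ∧ r) U r]: least fixpoint, start Z0 = Sat(r) = {q2, q3}, add states in Sat(a ∧ r) with some successor in Z. Already a fixed point.
Sat(E[(a ∧ r) U r]) = {q2, q3}
A[¬r U E[(a ∧ r) U r]]: least fixpoint, start Z0 = Sat(E[(a ∧ r) U r]) = {q2, q3}, add states in Sat(¬r) with every successor in Z. Already a fixed point.
Sat(A[¬r U E[(a ∧ r) U r]]) = {q2, q3}
|Sat(A[¬r U E[(a ∧ r) U r]])| = |{q2, q3}| = 2.

2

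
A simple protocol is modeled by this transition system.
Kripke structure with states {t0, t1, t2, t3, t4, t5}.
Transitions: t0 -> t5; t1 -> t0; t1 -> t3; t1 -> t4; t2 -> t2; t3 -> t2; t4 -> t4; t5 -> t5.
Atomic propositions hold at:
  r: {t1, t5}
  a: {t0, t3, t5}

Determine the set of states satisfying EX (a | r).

{t0, t1, t5}

Sat(a | r) = {t0, t1, t3, t5}
Sat(EX (a | r)) = {s : some successor in {t0, t1, t3, t5}} = {t0, t1, t5}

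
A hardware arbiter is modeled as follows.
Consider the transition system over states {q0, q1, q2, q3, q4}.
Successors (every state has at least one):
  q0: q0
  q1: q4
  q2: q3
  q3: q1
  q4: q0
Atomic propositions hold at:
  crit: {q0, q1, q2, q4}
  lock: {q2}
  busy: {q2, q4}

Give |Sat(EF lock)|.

EF lock: least fixpoint, start Z0 = {q2}, add states with some successor in Z. Already a fixed point.
Sat(EF lock) = {q2}
|Sat(EF lock)| = |{q2}| = 1.

1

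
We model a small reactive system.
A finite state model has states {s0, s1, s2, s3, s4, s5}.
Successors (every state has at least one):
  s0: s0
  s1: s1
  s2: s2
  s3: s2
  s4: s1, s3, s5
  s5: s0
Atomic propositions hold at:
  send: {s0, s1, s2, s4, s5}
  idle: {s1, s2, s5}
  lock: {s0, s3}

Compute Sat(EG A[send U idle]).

{s1, s2}

A[send U idle]: least fixpoint, start Z0 = Sat(idle) = {s1, s2, s5}, add states in Sat(send) with every successor in Z. Already a fixed point.
Sat(A[send U idle]) = {s1, s2, s5}
EG A[send U idle]: greatest fixpoint, start Z0 = {s1, s2, s5}, keep only states in Sat with some successor in Z. Z1 = {s1, s2}; fixed.
Sat(EG A[send U idle]) = {s1, s2}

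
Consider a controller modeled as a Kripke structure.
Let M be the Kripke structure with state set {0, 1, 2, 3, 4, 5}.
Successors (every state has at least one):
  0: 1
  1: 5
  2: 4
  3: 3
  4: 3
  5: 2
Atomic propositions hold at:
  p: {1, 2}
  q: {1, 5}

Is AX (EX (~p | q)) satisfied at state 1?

No

Sat(~p) = {0, 3, 4, 5}
Sat(~p | q) = {0, 1, 3, 4, 5}
Sat(EX (~p | q)) = {s : some successor in {0, 1, 3, 4, 5}} = {0, 1, 2, 3, 4}
Sat(AX (EX (~p | q))) = {s : every successor in {0, 1, 2, 3, 4}} = {0, 2, 3, 4, 5}
1 ∉ Sat(AX (EX (~p | q))) = {0, 2, 3, 4, 5}, so the formula does not hold at 1.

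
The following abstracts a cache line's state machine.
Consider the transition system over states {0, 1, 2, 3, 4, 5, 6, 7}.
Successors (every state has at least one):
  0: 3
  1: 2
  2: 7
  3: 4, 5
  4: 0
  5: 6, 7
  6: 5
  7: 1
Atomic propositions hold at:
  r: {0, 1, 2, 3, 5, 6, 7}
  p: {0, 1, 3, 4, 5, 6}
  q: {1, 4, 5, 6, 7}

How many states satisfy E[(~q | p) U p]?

Sat(~q) = {0, 2, 3}
Sat(~q | p) = {0, 1, 2, 3, 4, 5, 6}
E[(~q | p) U p]: least fixpoint, start Z0 = Sat(p) = {0, 1, 3, 4, 5, 6}, add states in Sat(~q | p) with some successor in Z. Already a fixed point.
Sat(E[(~q | p) U p]) = {0, 1, 3, 4, 5, 6}
|Sat(E[(~q | p) U p])| = |{0, 1, 3, 4, 5, 6}| = 6.

6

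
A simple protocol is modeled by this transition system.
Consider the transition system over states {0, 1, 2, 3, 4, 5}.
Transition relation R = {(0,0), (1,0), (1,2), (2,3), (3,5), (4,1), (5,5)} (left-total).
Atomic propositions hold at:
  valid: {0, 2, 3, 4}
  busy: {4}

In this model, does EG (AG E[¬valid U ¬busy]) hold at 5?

Sat(¬valid) = {1, 5}
Sat(¬busy) = {0, 1, 2, 3, 5}
E[¬valid U ¬busy]: least fixpoint, start Z0 = Sat(¬busy) = {0, 1, 2, 3, 5}, add states in Sat(¬valid) with some successor in Z. Already a fixed point.
Sat(E[¬valid U ¬busy]) = {0, 1, 2, 3, 5}
AG E[¬valid U ¬busy]: greatest fixpoint, start Z0 = {0, 1, 2, 3, 5}, keep only states in Sat with every successor in Z. Already a fixed point.
Sat(AG E[¬valid U ¬busy]) = {0, 1, 2, 3, 5}
EG (AG E[¬valid U ¬busy]): greatest fixpoint, start Z0 = {0, 1, 2, 3, 5}, keep only states in Sat with some successor in Z. Already a fixed point.
Sat(EG (AG E[¬valid U ¬busy])) = {0, 1, 2, 3, 5}
5 ∈ Sat(EG (AG E[¬valid U ¬busy])) = {0, 1, 2, 3, 5}, so the formula holds at 5.

Yes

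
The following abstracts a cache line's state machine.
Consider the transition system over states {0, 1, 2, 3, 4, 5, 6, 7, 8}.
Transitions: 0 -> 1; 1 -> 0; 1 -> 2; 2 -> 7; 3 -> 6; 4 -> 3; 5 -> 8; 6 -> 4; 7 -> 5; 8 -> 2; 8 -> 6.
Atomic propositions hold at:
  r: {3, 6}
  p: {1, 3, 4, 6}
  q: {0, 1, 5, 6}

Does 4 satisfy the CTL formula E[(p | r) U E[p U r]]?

Sat(p | r) = {1, 3, 4, 6}
E[p U r]: least fixpoint, start Z0 = Sat(r) = {3, 6}, add states in Sat(p) with some successor in Z. Z1 = {3, 4, 6}; fixed.
Sat(E[p U r]) = {3, 4, 6}
E[(p | r) U E[p U r]]: least fixpoint, start Z0 = Sat(E[p U r]) = {3, 4, 6}, add states in Sat(p | r) with some successor in Z. Already a fixed point.
Sat(E[(p | r) U E[p U r]]) = {3, 4, 6}
4 ∈ Sat(E[(p | r) U E[p U r]]) = {3, 4, 6}, so the formula holds at 4.

Yes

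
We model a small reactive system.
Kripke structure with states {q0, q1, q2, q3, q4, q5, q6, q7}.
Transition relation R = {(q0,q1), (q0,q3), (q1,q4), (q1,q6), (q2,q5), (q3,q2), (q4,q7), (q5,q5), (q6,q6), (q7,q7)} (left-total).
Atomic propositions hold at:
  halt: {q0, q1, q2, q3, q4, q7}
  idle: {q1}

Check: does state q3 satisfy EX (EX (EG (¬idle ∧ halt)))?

No

Sat(¬idle) = {q0, q2, q3, q4, q5, q6, q7}
Sat(¬idle ∧ halt) = {q0, q2, q3, q4, q7}
EG (¬idle ∧ halt): greatest fixpoint, start Z0 = {q0, q2, q3, q4, q7}, keep only states in Sat with some successor in Z. Z1 = {q0, q3, q4, q7}; Z2 = {q0, q4, q7}; Z3 = {q4, q7}; fixed.
Sat(EG (¬idle ∧ halt)) = {q4, q7}
Sat(EX (EG (¬idle ∧ halt))) = {s : some successor in {q4, q7}} = {q1, q4, q7}
Sat(EX (EX (EG (¬idle ∧ halt)))) = {s : some successor in {q1, q4, q7}} = {q0, q1, q4, q7}
q3 ∉ Sat(EX (EX (EG (¬idle ∧ halt)))) = {q0, q1, q4, q7}, so the formula does not hold at q3.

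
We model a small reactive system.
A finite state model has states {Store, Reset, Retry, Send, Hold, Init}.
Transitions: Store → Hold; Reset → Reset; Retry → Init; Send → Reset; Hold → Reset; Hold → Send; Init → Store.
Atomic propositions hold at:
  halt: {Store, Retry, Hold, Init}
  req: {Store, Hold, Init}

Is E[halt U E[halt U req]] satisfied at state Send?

E[halt U req]: least fixpoint, start Z0 = Sat(req) = {Store, Hold, Init}, add states in Sat(halt) with some successor in Z. Z1 = {Store, Retry, Hold, Init}; fixed.
Sat(E[halt U req]) = {Store, Retry, Hold, Init}
E[halt U E[halt U req]]: least fixpoint, start Z0 = Sat(E[halt U req]) = {Store, Retry, Hold, Init}, add states in Sat(halt) with some successor in Z. Already a fixed point.
Sat(E[halt U E[halt U req]]) = {Store, Retry, Hold, Init}
Send ∉ Sat(E[halt U E[halt U req]]) = {Store, Retry, Hold, Init}, so the formula does not hold at Send.

No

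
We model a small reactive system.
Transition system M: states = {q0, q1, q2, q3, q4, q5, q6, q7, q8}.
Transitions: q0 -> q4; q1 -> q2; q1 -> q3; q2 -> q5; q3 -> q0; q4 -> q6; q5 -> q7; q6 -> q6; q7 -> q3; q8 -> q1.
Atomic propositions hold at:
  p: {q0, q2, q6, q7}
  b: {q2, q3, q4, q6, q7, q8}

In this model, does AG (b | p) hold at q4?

Sat(b | p) = {q0, q2, q3, q4, q6, q7, q8}
AG (b | p): greatest fixpoint, start Z0 = {q0, q2, q3, q4, q6, q7, q8}, keep only states in Sat with every successor in Z. Z1 = {q0, q3, q4, q6, q7}; fixed.
Sat(AG (b | p)) = {q0, q3, q4, q6, q7}
q4 ∈ Sat(AG (b | p)) = {q0, q3, q4, q6, q7}, so the formula holds at q4.

Yes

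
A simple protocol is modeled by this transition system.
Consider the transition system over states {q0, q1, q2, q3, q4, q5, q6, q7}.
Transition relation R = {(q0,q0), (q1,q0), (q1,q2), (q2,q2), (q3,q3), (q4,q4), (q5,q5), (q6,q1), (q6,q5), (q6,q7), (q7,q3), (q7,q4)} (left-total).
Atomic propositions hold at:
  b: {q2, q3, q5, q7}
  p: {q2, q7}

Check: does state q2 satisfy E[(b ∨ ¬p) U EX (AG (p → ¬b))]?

No

Sat(¬p) = {q0, q1, q3, q4, q5, q6}
Sat(b ∨ ¬p) = {q0, q1, q2, q3, q4, q5, q6, q7}
Sat(¬b) = {q0, q1, q4, q6}
Sat(p → ¬b) = {q0, q1, q3, q4, q5, q6}
AG (p → ¬b): greatest fixpoint, start Z0 = {q0, q1, q3, q4, q5, q6}, keep only states in Sat with every successor in Z. Z1 = {q0, q3, q4, q5}; fixed.
Sat(AG (p → ¬b)) = {q0, q3, q4, q5}
Sat(EX (AG (p → ¬b))) = {s : some successor in {q0, q3, q4, q5}} = {q0, q1, q3, q4, q5, q6, q7}
E[(b ∨ ¬p) U EX (AG (p → ¬b))]: least fixpoint, start Z0 = Sat(EX (AG (p → ¬b))) = {q0, q1, q3, q4, q5, q6, q7}, add states in Sat(b ∨ ¬p) with some successor in Z. Already a fixed point.
Sat(E[(b ∨ ¬p) U EX (AG (p → ¬b))]) = {q0, q1, q3, q4, q5, q6, q7}
q2 ∉ Sat(E[(b ∨ ¬p) U EX (AG (p → ¬b))]) = {q0, q1, q3, q4, q5, q6, q7}, so the formula does not hold at q2.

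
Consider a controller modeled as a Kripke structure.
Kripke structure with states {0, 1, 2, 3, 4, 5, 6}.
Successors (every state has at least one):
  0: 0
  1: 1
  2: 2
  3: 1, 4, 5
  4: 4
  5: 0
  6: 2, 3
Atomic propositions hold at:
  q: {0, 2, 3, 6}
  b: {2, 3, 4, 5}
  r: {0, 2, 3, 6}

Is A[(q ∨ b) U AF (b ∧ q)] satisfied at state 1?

Sat(q ∨ b) = {0, 2, 3, 4, 5, 6}
Sat(b ∧ q) = {2, 3}
AF (b ∧ q): least fixpoint, start Z0 = {2, 3}, add states with every successor in Z. Z1 = {2, 3, 6}; fixed.
Sat(AF (b ∧ q)) = {2, 3, 6}
A[(q ∨ b) U AF (b ∧ q)]: least fixpoint, start Z0 = Sat(AF (b ∧ q)) = {2, 3, 6}, add states in Sat(q ∨ b) with every successor in Z. Already a fixed point.
Sat(A[(q ∨ b) U AF (b ∧ q)]) = {2, 3, 6}
1 ∉ Sat(A[(q ∨ b) U AF (b ∧ q)]) = {2, 3, 6}, so the formula does not hold at 1.

No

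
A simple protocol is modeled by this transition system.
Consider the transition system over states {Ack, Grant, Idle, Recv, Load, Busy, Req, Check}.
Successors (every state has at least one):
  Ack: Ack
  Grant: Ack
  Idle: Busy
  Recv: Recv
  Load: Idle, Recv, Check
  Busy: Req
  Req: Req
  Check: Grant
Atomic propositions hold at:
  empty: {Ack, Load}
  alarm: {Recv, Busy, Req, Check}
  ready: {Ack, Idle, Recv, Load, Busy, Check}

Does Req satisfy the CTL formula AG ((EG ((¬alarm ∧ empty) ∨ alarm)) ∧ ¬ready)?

Sat(¬alarm) = {Ack, Grant, Idle, Load}
Sat(¬alarm ∧ empty) = {Ack, Load}
Sat((¬alarm ∧ empty) ∨ alarm) = {Ack, Recv, Load, Busy, Req, Check}
EG ((¬alarm ∧ empty) ∨ alarm): greatest fixpoint, start Z0 = {Ack, Recv, Load, Busy, Req, Check}, keep only states in Sat with some successor in Z. Z1 = {Ack, Recv, Load, Busy, Req}; fixed.
Sat(EG ((¬alarm ∧ empty) ∨ alarm)) = {Ack, Recv, Load, Busy, Req}
Sat(¬ready) = {Grant, Req}
Sat((EG ((¬alarm ∧ empty) ∨ alarm)) ∧ ¬ready) = {Req}
AG ((EG ((¬alarm ∧ empty) ∨ alarm)) ∧ ¬ready): greatest fixpoint, start Z0 = {Req}, keep only states in Sat with every successor in Z. Already a fixed point.
Sat(AG ((EG ((¬alarm ∧ empty) ∨ alarm)) ∧ ¬ready)) = {Req}
Req ∈ Sat(AG ((EG ((¬alarm ∧ empty) ∨ alarm)) ∧ ¬ready)) = {Req}, so the formula holds at Req.

Yes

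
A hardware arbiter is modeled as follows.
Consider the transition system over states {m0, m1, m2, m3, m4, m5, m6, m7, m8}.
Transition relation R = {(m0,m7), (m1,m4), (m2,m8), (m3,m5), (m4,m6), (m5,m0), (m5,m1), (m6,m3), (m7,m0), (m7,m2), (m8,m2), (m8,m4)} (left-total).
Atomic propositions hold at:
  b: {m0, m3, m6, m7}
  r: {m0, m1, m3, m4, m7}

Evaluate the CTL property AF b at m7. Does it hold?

Yes

AF b: least fixpoint, start Z0 = {m0, m3, m6, m7}, add states with every successor in Z. Z1 = {m0, m3, m4, m6, m7}; Z2 = {m0, m1, m3, m4, m6, m7}; Z3 = {m0, m1, m3, m4, m5, m6, m7}; fixed.
Sat(AF b) = {m0, m1, m3, m4, m5, m6, m7}
m7 ∈ Sat(AF b) = {m0, m1, m3, m4, m5, m6, m7}, so the formula holds at m7.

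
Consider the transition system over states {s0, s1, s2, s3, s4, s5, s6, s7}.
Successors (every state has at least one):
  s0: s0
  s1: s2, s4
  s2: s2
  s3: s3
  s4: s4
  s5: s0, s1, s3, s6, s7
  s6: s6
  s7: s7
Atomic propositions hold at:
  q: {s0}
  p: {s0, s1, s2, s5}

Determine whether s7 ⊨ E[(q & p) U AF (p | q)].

No

Sat(q & p) = {s0}
Sat(p | q) = {s0, s1, s2, s5}
AF (p | q): least fixpoint, start Z0 = {s0, s1, s2, s5}, add states with every successor in Z. Already a fixed point.
Sat(AF (p | q)) = {s0, s1, s2, s5}
E[(q & p) U AF (p | q)]: least fixpoint, start Z0 = Sat(AF (p | q)) = {s0, s1, s2, s5}, add states in Sat(q & p) with some successor in Z. Already a fixed point.
Sat(E[(q & p) U AF (p | q)]) = {s0, s1, s2, s5}
s7 ∉ Sat(E[(q & p) U AF (p | q)]) = {s0, s1, s2, s5}, so the formula does not hold at s7.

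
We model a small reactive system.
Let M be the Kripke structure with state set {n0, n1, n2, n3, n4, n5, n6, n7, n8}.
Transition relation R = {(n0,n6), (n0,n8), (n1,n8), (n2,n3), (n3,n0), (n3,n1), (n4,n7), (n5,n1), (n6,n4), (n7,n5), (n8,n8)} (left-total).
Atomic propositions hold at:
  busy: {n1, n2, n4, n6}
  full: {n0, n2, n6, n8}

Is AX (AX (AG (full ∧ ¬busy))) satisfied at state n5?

Sat(¬busy) = {n0, n3, n5, n7, n8}
Sat(full ∧ ¬busy) = {n0, n8}
AG (full ∧ ¬busy): greatest fixpoint, start Z0 = {n0, n8}, keep only states in Sat with every successor in Z. Z1 = {n8}; fixed.
Sat(AG (full ∧ ¬busy)) = {n8}
Sat(AX (AG (full ∧ ¬busy))) = {s : every successor in {n8}} = {n1, n8}
Sat(AX (AX (AG (full ∧ ¬busy)))) = {s : every successor in {n1, n8}} = {n1, n5, n8}
n5 ∈ Sat(AX (AX (AG (full ∧ ¬busy)))) = {n1, n5, n8}, so the formula holds at n5.

Yes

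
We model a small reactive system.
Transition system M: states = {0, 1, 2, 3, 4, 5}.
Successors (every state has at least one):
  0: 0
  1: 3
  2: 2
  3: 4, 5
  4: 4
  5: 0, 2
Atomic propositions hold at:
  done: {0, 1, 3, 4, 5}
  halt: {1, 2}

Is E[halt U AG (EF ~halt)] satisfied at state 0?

Yes

Sat(~halt) = {0, 3, 4, 5}
EF ~halt: least fixpoint, start Z0 = {0, 3, 4, 5}, add states with some successor in Z. Z1 = {0, 1, 3, 4, 5}; fixed.
Sat(EF ~halt) = {0, 1, 3, 4, 5}
AG (EF ~halt): greatest fixpoint, start Z0 = {0, 1, 3, 4, 5}, keep only states in Sat with every successor in Z. Z1 = {0, 1, 3, 4}; Z2 = {0, 1, 4}; Z3 = {0, 4}; fixed.
Sat(AG (EF ~halt)) = {0, 4}
E[halt U AG (EF ~halt)]: least fixpoint, start Z0 = Sat(AG (EF ~halt)) = {0, 4}, add states in Sat(halt) with some successor in Z. Already a fixed point.
Sat(E[halt U AG (EF ~halt)]) = {0, 4}
0 ∈ Sat(E[halt U AG (EF ~halt)]) = {0, 4}, so the formula holds at 0.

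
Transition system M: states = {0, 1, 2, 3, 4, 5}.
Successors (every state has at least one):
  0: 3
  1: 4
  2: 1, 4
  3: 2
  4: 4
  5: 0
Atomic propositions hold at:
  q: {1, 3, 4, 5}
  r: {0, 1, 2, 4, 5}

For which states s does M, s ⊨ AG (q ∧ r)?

Sat(q ∧ r) = {1, 4, 5}
AG (q ∧ r): greatest fixpoint, start Z0 = {1, 4, 5}, keep only states in Sat with every successor in Z. Z1 = {1, 4}; fixed.
Sat(AG (q ∧ r)) = {1, 4}

{1, 4}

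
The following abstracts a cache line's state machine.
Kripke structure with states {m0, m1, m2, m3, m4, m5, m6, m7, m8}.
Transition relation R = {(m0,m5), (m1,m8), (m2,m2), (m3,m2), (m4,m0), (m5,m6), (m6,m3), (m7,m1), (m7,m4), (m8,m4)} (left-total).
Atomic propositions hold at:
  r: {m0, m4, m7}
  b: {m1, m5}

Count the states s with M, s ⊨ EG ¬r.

Sat(¬r) = {m1, m2, m3, m5, m6, m8}
EG ¬r: greatest fixpoint, start Z0 = {m1, m2, m3, m5, m6, m8}, keep only states in Sat with some successor in Z. Z1 = {m1, m2, m3, m5, m6}; Z2 = {m2, m3, m5, m6}; fixed.
Sat(EG ¬r) = {m2, m3, m5, m6}
|Sat(EG ¬r)| = |{m2, m3, m5, m6}| = 4.

4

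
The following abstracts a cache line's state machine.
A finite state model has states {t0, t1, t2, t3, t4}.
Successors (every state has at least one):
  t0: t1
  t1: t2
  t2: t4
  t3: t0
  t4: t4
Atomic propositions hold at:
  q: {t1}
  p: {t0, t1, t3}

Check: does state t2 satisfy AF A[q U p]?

A[q U p]: least fixpoint, start Z0 = Sat(p) = {t0, t1, t3}, add states in Sat(q) with every successor in Z. Already a fixed point.
Sat(A[q U p]) = {t0, t1, t3}
AF A[q U p]: least fixpoint, start Z0 = {t0, t1, t3}, add states with every successor in Z. Already a fixed point.
Sat(AF A[q U p]) = {t0, t1, t3}
t2 ∉ Sat(AF A[q U p]) = {t0, t1, t3}, so the formula does not hold at t2.

No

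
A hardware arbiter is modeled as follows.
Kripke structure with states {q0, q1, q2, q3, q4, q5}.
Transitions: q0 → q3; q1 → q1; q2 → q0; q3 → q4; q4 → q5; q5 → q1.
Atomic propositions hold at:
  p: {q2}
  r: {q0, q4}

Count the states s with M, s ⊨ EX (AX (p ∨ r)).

1

Sat(p ∨ r) = {q0, q2, q4}
Sat(AX (p ∨ r)) = {s : every successor in {q0, q2, q4}} = {q2, q3}
Sat(EX (AX (p ∨ r))) = {s : some successor in {q2, q3}} = {q0}
|Sat(EX (AX (p ∨ r)))| = |{q0}| = 1.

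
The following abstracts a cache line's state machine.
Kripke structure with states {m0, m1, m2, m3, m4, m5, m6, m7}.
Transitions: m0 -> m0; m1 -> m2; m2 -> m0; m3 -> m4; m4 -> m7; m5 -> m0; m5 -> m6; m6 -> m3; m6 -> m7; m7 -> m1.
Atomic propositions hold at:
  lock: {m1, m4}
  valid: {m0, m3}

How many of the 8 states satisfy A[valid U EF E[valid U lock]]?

E[valid U lock]: least fixpoint, start Z0 = Sat(lock) = {m1, m4}, add states in Sat(valid) with some successor in Z. Z1 = {m1, m3, m4}; fixed.
Sat(E[valid U lock]) = {m1, m3, m4}
EF E[valid U lock]: least fixpoint, start Z0 = {m1, m3, m4}, add states with some successor in Z. Z1 = {m1, m3, m4, m6, m7}; Z2 = {m1, m3, m4, m5, m6, m7}; fixed.
Sat(EF E[valid U lock]) = {m1, m3, m4, m5, m6, m7}
A[valid U EF E[valid U lock]]: least fixpoint, start Z0 = Sat(EF E[valid U lock]) = {m1, m3, m4, m5, m6, m7}, add states in Sat(valid) with every successor in Z. Already a fixed point.
Sat(A[valid U EF E[valid U lock]]) = {m1, m3, m4, m5, m6, m7}
|Sat(A[valid U EF E[valid U lock]])| = |{m1, m3, m4, m5, m6, m7}| = 6.

6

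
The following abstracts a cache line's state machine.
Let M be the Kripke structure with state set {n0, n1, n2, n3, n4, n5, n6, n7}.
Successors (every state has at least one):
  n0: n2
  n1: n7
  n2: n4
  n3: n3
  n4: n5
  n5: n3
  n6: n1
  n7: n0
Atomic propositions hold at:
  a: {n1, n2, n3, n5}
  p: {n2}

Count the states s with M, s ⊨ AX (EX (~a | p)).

Sat(~a) = {n0, n4, n6, n7}
Sat(~a | p) = {n0, n2, n4, n6, n7}
Sat(EX (~a | p)) = {s : some successor in {n0, n2, n4, n6, n7}} = {n0, n1, n2, n7}
Sat(AX (EX (~a | p))) = {s : every successor in {n0, n1, n2, n7}} = {n0, n1, n6, n7}
|Sat(AX (EX (~a | p)))| = |{n0, n1, n6, n7}| = 4.

4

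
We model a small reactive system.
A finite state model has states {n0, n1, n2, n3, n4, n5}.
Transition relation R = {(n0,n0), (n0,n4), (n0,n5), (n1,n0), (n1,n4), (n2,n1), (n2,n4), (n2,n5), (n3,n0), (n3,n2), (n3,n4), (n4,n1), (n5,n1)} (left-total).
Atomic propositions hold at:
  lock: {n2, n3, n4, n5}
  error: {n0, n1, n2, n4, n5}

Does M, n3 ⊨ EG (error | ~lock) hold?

Sat(~lock) = {n0, n1}
Sat(error | ~lock) = {n0, n1, n2, n4, n5}
EG (error | ~lock): greatest fixpoint, start Z0 = {n0, n1, n2, n4, n5}, keep only states in Sat with some successor in Z. Already a fixed point.
Sat(EG (error | ~lock)) = {n0, n1, n2, n4, n5}
n3 ∉ Sat(EG (error | ~lock)) = {n0, n1, n2, n4, n5}, so the formula does not hold at n3.

No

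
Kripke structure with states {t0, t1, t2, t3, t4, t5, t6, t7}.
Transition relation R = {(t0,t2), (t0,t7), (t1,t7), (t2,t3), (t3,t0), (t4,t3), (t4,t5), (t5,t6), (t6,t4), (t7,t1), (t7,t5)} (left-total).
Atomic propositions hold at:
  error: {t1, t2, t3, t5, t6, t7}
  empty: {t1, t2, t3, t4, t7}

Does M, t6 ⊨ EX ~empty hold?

No

Sat(~empty) = {t0, t5, t6}
Sat(EX ~empty) = {s : some successor in {t0, t5, t6}} = {t3, t4, t5, t7}
t6 ∉ Sat(EX ~empty) = {t3, t4, t5, t7}, so the formula does not hold at t6.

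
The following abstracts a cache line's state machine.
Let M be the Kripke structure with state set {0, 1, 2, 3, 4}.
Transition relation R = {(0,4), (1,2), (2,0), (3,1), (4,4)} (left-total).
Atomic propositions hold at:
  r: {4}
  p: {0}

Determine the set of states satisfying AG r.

AG r: greatest fixpoint, start Z0 = {4}, keep only states in Sat with every successor in Z. Already a fixed point.
Sat(AG r) = {4}

{4}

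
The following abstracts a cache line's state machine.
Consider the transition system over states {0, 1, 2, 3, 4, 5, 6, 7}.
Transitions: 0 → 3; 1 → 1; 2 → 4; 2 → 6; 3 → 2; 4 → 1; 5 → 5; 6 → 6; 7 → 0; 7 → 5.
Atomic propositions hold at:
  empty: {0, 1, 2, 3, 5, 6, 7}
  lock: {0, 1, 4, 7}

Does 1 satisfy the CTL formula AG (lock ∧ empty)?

Yes

Sat(lock ∧ empty) = {0, 1, 7}
AG (lock ∧ empty): greatest fixpoint, start Z0 = {0, 1, 7}, keep only states in Sat with every successor in Z. Z1 = {1}; fixed.
Sat(AG (lock ∧ empty)) = {1}
1 ∈ Sat(AG (lock ∧ empty)) = {1}, so the formula holds at 1.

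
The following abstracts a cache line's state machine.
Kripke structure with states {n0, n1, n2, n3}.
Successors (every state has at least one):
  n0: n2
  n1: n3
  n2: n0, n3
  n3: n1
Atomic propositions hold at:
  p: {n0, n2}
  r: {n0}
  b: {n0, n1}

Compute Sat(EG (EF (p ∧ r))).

{n0, n2}

Sat(p ∧ r) = {n0}
EF (p ∧ r): least fixpoint, start Z0 = {n0}, add states with some successor in Z. Z1 = {n0, n2}; fixed.
Sat(EF (p ∧ r)) = {n0, n2}
EG (EF (p ∧ r)): greatest fixpoint, start Z0 = {n0, n2}, keep only states in Sat with some successor in Z. Already a fixed point.
Sat(EG (EF (p ∧ r))) = {n0, n2}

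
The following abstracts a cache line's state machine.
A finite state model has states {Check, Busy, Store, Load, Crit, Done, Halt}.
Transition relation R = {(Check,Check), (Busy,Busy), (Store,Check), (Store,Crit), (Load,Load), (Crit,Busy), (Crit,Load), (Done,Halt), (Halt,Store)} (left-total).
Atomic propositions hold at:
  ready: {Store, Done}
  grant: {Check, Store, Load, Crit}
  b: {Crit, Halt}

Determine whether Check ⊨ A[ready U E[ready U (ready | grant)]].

Sat(ready | grant) = {Check, Store, Load, Crit, Done}
E[ready U (ready | grant)]: least fixpoint, start Z0 = Sat((ready | grant)) = {Check, Store, Load, Crit, Done}, add states in Sat(ready) with some successor in Z. Already a fixed point.
Sat(E[ready U (ready | grant)]) = {Check, Store, Load, Crit, Done}
A[ready U E[ready U (ready | grant)]]: least fixpoint, start Z0 = Sat(E[ready U (ready | grant)]) = {Check, Store, Load, Crit, Done}, add states in Sat(ready) with every successor in Z. Already a fixed point.
Sat(A[ready U E[ready U (ready | grant)]]) = {Check, Store, Load, Crit, Done}
Check ∈ Sat(A[ready U E[ready U (ready | grant)]]) = {Check, Store, Load, Crit, Done}, so the formula holds at Check.

Yes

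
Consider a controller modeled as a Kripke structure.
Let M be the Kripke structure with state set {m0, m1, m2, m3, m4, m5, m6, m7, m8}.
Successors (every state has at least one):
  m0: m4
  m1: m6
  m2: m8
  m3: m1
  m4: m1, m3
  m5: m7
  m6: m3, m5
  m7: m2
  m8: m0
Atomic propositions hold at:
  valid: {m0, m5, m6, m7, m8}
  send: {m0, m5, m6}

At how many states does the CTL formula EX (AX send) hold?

Sat(AX send) = {s : every successor in {m0, m5, m6}} = {m1, m8}
Sat(EX (AX send)) = {s : some successor in {m1, m8}} = {m2, m3, m4}
|Sat(EX (AX send))| = |{m2, m3, m4}| = 3.

3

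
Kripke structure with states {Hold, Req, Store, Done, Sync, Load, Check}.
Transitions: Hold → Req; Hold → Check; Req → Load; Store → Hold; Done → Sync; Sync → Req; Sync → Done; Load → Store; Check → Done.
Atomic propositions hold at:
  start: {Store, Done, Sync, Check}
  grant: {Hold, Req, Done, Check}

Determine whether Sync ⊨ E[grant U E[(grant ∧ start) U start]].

Sat(grant ∧ start) = {Done, Check}
E[(grant ∧ start) U start]: least fixpoint, start Z0 = Sat(start) = {Store, Done, Sync, Check}, add states in Sat(grant ∧ start) with some successor in Z. Already a fixed point.
Sat(E[(grant ∧ start) U start]) = {Store, Done, Sync, Check}
E[grant U E[(grant ∧ start) U start]]: least fixpoint, start Z0 = Sat(E[(grant ∧ start) U start]) = {Store, Done, Sync, Check}, add states in Sat(grant) with some successor in Z. Z1 = {Hold, Store, Done, Sync, Check}; fixed.
Sat(E[grant U E[(grant ∧ start) U start]]) = {Hold, Store, Done, Sync, Check}
Sync ∈ Sat(E[grant U E[(grant ∧ start) U start]]) = {Hold, Store, Done, Sync, Check}, so the formula holds at Sync.

Yes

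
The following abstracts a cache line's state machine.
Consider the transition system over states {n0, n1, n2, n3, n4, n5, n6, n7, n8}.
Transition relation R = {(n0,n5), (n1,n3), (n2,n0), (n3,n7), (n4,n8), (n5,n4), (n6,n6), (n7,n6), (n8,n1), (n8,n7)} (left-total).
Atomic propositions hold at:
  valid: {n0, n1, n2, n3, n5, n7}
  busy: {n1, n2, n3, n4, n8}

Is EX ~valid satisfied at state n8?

Sat(~valid) = {n4, n6, n8}
Sat(EX ~valid) = {s : some successor in {n4, n6, n8}} = {n4, n5, n6, n7}
n8 ∉ Sat(EX ~valid) = {n4, n5, n6, n7}, so the formula does not hold at n8.

No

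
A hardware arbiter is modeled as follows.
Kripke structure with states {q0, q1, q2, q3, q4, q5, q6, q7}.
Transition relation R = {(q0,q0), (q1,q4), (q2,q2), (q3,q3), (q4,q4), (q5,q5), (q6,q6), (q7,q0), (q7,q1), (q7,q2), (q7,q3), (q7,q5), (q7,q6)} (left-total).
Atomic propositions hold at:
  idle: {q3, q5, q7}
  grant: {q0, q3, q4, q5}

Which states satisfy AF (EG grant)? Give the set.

EG grant: greatest fixpoint, start Z0 = {q0, q3, q4, q5}, keep only states in Sat with some successor in Z. Already a fixed point.
Sat(EG grant) = {q0, q3, q4, q5}
AF (EG grant): least fixpoint, start Z0 = {q0, q3, q4, q5}, add states with every successor in Z. Z1 = {q0, q1, q3, q4, q5}; fixed.
Sat(AF (EG grant)) = {q0, q1, q3, q4, q5}

{q0, q1, q3, q4, q5}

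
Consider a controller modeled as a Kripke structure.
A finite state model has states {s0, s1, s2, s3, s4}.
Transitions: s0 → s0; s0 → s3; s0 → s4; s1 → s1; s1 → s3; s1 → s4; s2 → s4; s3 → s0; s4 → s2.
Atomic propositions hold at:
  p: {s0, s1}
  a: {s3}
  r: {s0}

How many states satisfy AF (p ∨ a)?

3

Sat(p ∨ a) = {s0, s1, s3}
AF (p ∨ a): least fixpoint, start Z0 = {s0, s1, s3}, add states with every successor in Z. Already a fixed point.
Sat(AF (p ∨ a)) = {s0, s1, s3}
|Sat(AF (p ∨ a))| = |{s0, s1, s3}| = 3.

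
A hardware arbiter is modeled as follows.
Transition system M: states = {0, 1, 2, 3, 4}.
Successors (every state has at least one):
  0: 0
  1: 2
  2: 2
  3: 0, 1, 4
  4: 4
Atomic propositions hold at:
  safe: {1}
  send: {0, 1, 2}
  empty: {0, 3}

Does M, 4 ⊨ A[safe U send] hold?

No

A[safe U send]: least fixpoint, start Z0 = Sat(send) = {0, 1, 2}, add states in Sat(safe) with every successor in Z. Already a fixed point.
Sat(A[safe U send]) = {0, 1, 2}
4 ∉ Sat(A[safe U send]) = {0, 1, 2}, so the formula does not hold at 4.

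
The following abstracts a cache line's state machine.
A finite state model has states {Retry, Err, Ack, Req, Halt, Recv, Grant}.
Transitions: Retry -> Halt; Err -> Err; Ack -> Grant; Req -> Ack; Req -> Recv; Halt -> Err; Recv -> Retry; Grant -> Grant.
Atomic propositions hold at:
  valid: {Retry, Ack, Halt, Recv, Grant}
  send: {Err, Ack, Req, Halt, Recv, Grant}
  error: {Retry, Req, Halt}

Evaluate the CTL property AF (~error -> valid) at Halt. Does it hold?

Yes

Sat(~error) = {Err, Ack, Recv, Grant}
Sat(~error -> valid) = {Retry, Ack, Req, Halt, Recv, Grant}
AF (~error -> valid): least fixpoint, start Z0 = {Retry, Ack, Req, Halt, Recv, Grant}, add states with every successor in Z. Already a fixed point.
Sat(AF (~error -> valid)) = {Retry, Ack, Req, Halt, Recv, Grant}
Halt ∈ Sat(AF (~error -> valid)) = {Retry, Ack, Req, Halt, Recv, Grant}, so the formula holds at Halt.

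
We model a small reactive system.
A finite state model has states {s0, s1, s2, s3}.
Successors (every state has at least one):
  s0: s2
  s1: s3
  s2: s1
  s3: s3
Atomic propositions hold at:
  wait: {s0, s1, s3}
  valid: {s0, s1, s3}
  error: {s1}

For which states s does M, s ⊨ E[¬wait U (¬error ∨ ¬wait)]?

Sat(¬wait) = {s2}
Sat(¬error) = {s0, s2, s3}
Sat(¬error ∨ ¬wait) = {s0, s2, s3}
E[¬wait U (¬error ∨ ¬wait)]: least fixpoint, start Z0 = Sat((¬error ∨ ¬wait)) = {s0, s2, s3}, add states in Sat(¬wait) with some successor in Z. Already a fixed point.
Sat(E[¬wait U (¬error ∨ ¬wait)]) = {s0, s2, s3}

{s0, s2, s3}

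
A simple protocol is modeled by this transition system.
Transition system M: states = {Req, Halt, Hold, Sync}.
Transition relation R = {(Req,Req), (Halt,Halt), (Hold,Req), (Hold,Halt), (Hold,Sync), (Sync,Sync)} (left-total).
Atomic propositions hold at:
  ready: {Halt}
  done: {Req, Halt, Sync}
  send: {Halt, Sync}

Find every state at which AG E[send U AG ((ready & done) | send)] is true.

{Halt, Sync}

Sat(ready & done) = {Halt}
Sat((ready & done) | send) = {Halt, Sync}
AG ((ready & done) | send): greatest fixpoint, start Z0 = {Halt, Sync}, keep only states in Sat with every successor in Z. Already a fixed point.
Sat(AG ((ready & done) | send)) = {Halt, Sync}
E[send U AG ((ready & done) | send)]: least fixpoint, start Z0 = Sat(AG ((ready & done) | send)) = {Halt, Sync}, add states in Sat(send) with some successor in Z. Already a fixed point.
Sat(E[send U AG ((ready & done) | send)]) = {Halt, Sync}
AG E[send U AG ((ready & done) | send)]: greatest fixpoint, start Z0 = {Halt, Sync}, keep only states in Sat with every successor in Z. Already a fixed point.
Sat(AG E[send U AG ((ready & done) | send)]) = {Halt, Sync}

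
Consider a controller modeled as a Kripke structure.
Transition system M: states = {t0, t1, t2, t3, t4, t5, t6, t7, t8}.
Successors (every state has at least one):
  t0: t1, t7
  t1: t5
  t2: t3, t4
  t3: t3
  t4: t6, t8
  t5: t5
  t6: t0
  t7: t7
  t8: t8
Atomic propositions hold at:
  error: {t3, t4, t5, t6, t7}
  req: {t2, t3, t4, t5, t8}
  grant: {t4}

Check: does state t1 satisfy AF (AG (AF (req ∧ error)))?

Sat(req ∧ error) = {t3, t4, t5}
AF (req ∧ error): least fixpoint, start Z0 = {t3, t4, t5}, add states with every successor in Z. Z1 = {t1, t2, t3, t4, t5}; fixed.
Sat(AF (req ∧ error)) = {t1, t2, t3, t4, t5}
AG (AF (req ∧ error)): greatest fixpoint, start Z0 = {t1, t2, t3, t4, t5}, keep only states in Sat with every successor in Z. Z1 = {t1, t2, t3, t5}; Z2 = {t1, t3, t5}; fixed.
Sat(AG (AF (req ∧ error))) = {t1, t3, t5}
AF (AG (AF (req ∧ error))): least fixpoint, start Z0 = {t1, t3, t5}, add states with every successor in Z. Already a fixed point.
Sat(AF (AG (AF (req ∧ error)))) = {t1, t3, t5}
t1 ∈ Sat(AF (AG (AF (req ∧ error)))) = {t1, t3, t5}, so the formula holds at t1.

Yes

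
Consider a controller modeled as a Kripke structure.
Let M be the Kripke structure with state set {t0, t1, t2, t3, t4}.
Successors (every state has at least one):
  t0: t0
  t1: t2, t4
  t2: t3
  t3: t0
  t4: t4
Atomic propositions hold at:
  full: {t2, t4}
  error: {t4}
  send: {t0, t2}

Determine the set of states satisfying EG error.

{t4}

EG error: greatest fixpoint, start Z0 = {t4}, keep only states in Sat with some successor in Z. Already a fixed point.
Sat(EG error) = {t4}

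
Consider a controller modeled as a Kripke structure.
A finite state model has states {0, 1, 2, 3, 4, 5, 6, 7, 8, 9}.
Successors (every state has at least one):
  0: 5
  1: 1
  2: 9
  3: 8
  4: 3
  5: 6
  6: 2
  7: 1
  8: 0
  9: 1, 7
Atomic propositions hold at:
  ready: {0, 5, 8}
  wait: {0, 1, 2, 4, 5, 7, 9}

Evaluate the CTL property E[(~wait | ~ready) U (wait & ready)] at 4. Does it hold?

Sat(~wait) = {3, 6, 8}
Sat(~ready) = {1, 2, 3, 4, 6, 7, 9}
Sat(~wait | ~ready) = {1, 2, 3, 4, 6, 7, 8, 9}
Sat(wait & ready) = {0, 5}
E[(~wait | ~ready) U (wait & ready)]: least fixpoint, start Z0 = Sat((wait & ready)) = {0, 5}, add states in Sat(~wait | ~ready) with some successor in Z. Z1 = {0, 5, 8}; Z2 = {0, 3, 5, 8}; Z3 = {0, 3, 4, 5, 8}; fixed.
Sat(E[(~wait | ~ready) U (wait & ready)]) = {0, 3, 4, 5, 8}
4 ∈ Sat(E[(~wait | ~ready) U (wait & ready)]) = {0, 3, 4, 5, 8}, so the formula holds at 4.

Yes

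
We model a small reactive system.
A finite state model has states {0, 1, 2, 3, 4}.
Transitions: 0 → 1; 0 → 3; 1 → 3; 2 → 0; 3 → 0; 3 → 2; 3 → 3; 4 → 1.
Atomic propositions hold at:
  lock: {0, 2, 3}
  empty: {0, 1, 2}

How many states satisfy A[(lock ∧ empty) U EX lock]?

4

Sat(lock ∧ empty) = {0, 2}
Sat(EX lock) = {s : some successor in {0, 2, 3}} = {0, 1, 2, 3}
A[(lock ∧ empty) U EX lock]: least fixpoint, start Z0 = Sat(EX lock) = {0, 1, 2, 3}, add states in Sat(lock ∧ empty) with every successor in Z. Already a fixed point.
Sat(A[(lock ∧ empty) U EX lock]) = {0, 1, 2, 3}
|Sat(A[(lock ∧ empty) U EX lock])| = |{0, 1, 2, 3}| = 4.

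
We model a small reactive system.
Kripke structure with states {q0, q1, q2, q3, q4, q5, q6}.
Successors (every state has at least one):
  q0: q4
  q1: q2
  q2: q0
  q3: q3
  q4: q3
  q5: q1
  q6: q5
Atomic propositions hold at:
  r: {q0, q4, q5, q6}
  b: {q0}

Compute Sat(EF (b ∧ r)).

{q0, q1, q2, q5, q6}

Sat(b ∧ r) = {q0}
EF (b ∧ r): least fixpoint, start Z0 = {q0}, add states with some successor in Z. Z1 = {q0, q2}; Z2 = {q0, q1, q2}; Z3 = {q0, q1, q2, q5}; Z4 = {q0, q1, q2, q5, q6}; fixed.
Sat(EF (b ∧ r)) = {q0, q1, q2, q5, q6}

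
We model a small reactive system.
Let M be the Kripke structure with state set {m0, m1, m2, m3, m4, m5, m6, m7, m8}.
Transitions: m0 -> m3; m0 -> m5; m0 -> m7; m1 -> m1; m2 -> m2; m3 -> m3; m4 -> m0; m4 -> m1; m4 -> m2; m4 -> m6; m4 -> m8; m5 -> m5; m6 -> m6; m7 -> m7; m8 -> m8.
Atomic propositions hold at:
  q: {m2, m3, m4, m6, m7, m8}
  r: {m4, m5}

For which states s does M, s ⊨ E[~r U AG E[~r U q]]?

{m0, m2, m3, m6, m7, m8}

Sat(~r) = {m0, m1, m2, m3, m6, m7, m8}
E[~r U q]: least fixpoint, start Z0 = Sat(q) = {m2, m3, m4, m6, m7, m8}, add states in Sat(~r) with some successor in Z. Z1 = {m0, m2, m3, m4, m6, m7, m8}; fixed.
Sat(E[~r U q]) = {m0, m2, m3, m4, m6, m7, m8}
AG E[~r U q]: greatest fixpoint, start Z0 = {m0, m2, m3, m4, m6, m7, m8}, keep only states in Sat with every successor in Z. Z1 = {m2, m3, m6, m7, m8}; fixed.
Sat(AG E[~r U q]) = {m2, m3, m6, m7, m8}
E[~r U AG E[~r U q]]: least fixpoint, start Z0 = Sat(AG E[~r U q]) = {m2, m3, m6, m7, m8}, add states in Sat(~r) with some successor in Z. Z1 = {m0, m2, m3, m6, m7, m8}; fixed.
Sat(E[~r U AG E[~r U q]]) = {m0, m2, m3, m6, m7, m8}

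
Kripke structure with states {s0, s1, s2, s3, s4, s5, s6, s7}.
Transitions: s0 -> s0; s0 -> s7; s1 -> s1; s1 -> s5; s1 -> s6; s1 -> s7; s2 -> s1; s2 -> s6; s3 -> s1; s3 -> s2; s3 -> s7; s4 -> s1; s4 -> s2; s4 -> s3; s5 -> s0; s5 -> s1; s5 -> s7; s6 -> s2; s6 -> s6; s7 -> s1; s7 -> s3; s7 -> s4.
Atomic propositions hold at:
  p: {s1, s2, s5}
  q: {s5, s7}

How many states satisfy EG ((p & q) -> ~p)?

Sat(p & q) = {s5}
Sat(~p) = {s0, s3, s4, s6, s7}
Sat((p & q) -> ~p) = {s0, s1, s2, s3, s4, s6, s7}
EG ((p & q) -> ~p): greatest fixpoint, start Z0 = {s0, s1, s2, s3, s4, s6, s7}, keep only states in Sat with some successor in Z. Already a fixed point.
Sat(EG ((p & q) -> ~p)) = {s0, s1, s2, s3, s4, s6, s7}
|Sat(EG ((p & q) -> ~p))| = |{s0, s1, s2, s3, s4, s6, s7}| = 7.

7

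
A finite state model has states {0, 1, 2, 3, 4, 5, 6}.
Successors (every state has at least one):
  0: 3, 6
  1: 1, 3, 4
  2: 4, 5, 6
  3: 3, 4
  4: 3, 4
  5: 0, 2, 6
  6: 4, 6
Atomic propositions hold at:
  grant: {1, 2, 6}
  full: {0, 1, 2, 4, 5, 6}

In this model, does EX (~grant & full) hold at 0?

No

Sat(~grant) = {0, 3, 4, 5}
Sat(~grant & full) = {0, 4, 5}
Sat(EX (~grant & full)) = {s : some successor in {0, 4, 5}} = {1, 2, 3, 4, 5, 6}
0 ∉ Sat(EX (~grant & full)) = {1, 2, 3, 4, 5, 6}, so the formula does not hold at 0.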